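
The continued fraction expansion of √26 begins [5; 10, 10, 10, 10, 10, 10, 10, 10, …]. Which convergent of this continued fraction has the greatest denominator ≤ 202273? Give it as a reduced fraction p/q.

530451/104030

List convergents until the denominator exceeds the bound:
a_0 = 5: 5/1  (≤ bound)
a_1 = 10: 51/10  (≤ bound)
a_2 = 10: 515/101  (≤ bound)
a_3 = 10: 5201/1020  (≤ bound)
a_4 = 10: 52525/10301  (≤ bound)
a_5 = 10: 530451/104030  (≤ bound)
a_6 = 10: 5357035/1050601  (> 202273, stop)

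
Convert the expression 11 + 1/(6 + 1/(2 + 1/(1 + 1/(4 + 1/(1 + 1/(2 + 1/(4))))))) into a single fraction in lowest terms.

14817/1328

a_0 = 11: 11/1
a_1 = 6: 67/6
a_2 = 2: 145/13
a_3 = 1: 212/19
a_4 = 4: 993/89
a_5 = 1: 1205/108
a_6 = 2: 3403/305
a_7 = 4: 14817/1328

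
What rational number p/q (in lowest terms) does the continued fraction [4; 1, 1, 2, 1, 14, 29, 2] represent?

Starting at the tail and folding back:
Start with 2.
29 + 1/(2/1) = 29 + 1/2 = 59/2
14 + 1/(59/2) = 14 + 2/59 = 828/59
1 + 1/(828/59) = 1 + 59/828 = 887/828
2 + 1/(887/828) = 2 + 828/887 = 2602/887
1 + 1/(2602/887) = 1 + 887/2602 = 3489/2602
1 + 1/(3489/2602) = 1 + 2602/3489 = 6091/3489
4 + 1/(6091/3489) = 4 + 3489/6091 = 27853/6091

27853/6091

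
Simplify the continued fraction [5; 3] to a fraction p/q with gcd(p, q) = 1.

16/3

Starting at the tail and folding back:
Start with 3.
5 + 1/(3/1) = 5 + 1/3 = 16/3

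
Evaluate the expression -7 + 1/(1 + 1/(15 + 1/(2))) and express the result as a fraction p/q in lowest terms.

-200/33

Start with 2.
15 + 1/(2/1) = 15 + 1/2 = 31/2
1 + 1/(31/2) = 1 + 2/31 = 33/31
-7 + 1/(33/31) = -7 + 31/33 = -200/33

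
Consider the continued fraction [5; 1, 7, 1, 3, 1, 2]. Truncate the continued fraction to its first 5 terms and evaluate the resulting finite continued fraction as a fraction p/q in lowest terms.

a_0 = 5: 5/1
a_1 = 1: 6/1
a_2 = 7: 47/8
a_3 = 1: 53/9
a_4 = 3: 206/35

206/35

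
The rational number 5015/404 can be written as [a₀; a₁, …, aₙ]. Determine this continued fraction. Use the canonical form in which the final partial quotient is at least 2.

[12; 2, 2, 2, 1, 1, 2, 5]

5015 ÷ 404 → quotient 12, remainder 167
404 ÷ 167 → quotient 2, remainder 70
167 ÷ 70 → quotient 2, remainder 27
70 ÷ 27 → quotient 2, remainder 16
27 ÷ 16 → quotient 1, remainder 11
16 ÷ 11 → quotient 1, remainder 5
11 ÷ 5 → quotient 2, remainder 1
5 ÷ 1 → quotient 5, remainder 0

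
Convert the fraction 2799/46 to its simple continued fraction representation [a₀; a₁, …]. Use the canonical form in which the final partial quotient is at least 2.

⌊2799/46⌋ = 60, remainder 39
⌊46/39⌋ = 1, remainder 7
⌊39/7⌋ = 5, remainder 4
⌊7/4⌋ = 1, remainder 3
⌊4/3⌋ = 1, remainder 1
⌊3/1⌋ = 3, remainder 0

[60; 1, 5, 1, 1, 3]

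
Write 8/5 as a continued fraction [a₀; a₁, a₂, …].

⌊8/5⌋ = 1, remainder 3
⌊5/3⌋ = 1, remainder 2
⌊3/2⌋ = 1, remainder 1
⌊2/1⌋ = 2, remainder 0

[1; 1, 1, 2]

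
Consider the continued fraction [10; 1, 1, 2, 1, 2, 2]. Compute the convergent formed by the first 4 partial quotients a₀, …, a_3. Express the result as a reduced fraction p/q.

a_0 = 10: 10/1
a_1 = 1: 11/1
a_2 = 1: 21/2
a_3 = 2: 53/5

53/5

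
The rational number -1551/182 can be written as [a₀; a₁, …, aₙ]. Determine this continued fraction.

Repeatedly divide and take the remainder:
-1551 = -9·182 + 87, so a_0 = -9
182 = 2·87 + 8, so a_1 = 2
87 = 10·8 + 7, so a_2 = 10
8 = 1·7 + 1, so a_3 = 1
7 = 7·1 + 0, so a_4 = 7

[-9; 2, 10, 1, 7]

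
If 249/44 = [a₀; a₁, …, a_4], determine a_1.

249 = 5·44 + 29, so a_0 = 5
44 = 1·29 + 15, so a_1 = 1

1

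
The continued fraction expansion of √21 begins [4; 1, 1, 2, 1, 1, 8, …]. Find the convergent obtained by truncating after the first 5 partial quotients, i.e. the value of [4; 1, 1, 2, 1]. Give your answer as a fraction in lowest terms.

32/7

Compute successive convergents:
a_0 = 4: 4/1
a_1 = 1: 5/1
a_2 = 1: 9/2
a_3 = 2: 23/5
a_4 = 1: 32/7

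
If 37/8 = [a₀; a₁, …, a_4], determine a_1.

⌊37/8⌋ = 4, remainder 5
⌊8/5⌋ = 1, remainder 3

1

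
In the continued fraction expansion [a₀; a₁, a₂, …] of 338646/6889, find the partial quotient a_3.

338646 ÷ 6889 → quotient 49, remainder 1085
6889 ÷ 1085 → quotient 6, remainder 379
1085 ÷ 379 → quotient 2, remainder 327
379 ÷ 327 → quotient 1, remainder 52

1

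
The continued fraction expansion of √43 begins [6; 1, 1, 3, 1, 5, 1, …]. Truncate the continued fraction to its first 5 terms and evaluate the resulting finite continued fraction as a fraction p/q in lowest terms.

59/9

a_0 = 6: 6/1
a_1 = 1: 7/1
a_2 = 1: 13/2
a_3 = 3: 46/7
a_4 = 1: 59/9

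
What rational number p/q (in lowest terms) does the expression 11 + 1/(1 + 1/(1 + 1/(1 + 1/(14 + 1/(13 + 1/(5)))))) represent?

34033/2919

Build up convergents one term at a time:
a_0 = 11: 11/1
a_1 = 1: 12/1
a_2 = 1: 23/2
a_3 = 1: 35/3
a_4 = 14: 513/44
a_5 = 13: 6704/575
a_6 = 5: 34033/2919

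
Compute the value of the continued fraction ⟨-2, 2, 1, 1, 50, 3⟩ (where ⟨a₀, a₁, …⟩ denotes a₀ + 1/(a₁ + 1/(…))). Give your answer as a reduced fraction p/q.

-1223/764

a_0 = -2: -2/1
a_1 = 2: -3/2
a_2 = 1: -5/3
a_3 = 1: -8/5
a_4 = 50: -405/253
a_5 = 3: -1223/764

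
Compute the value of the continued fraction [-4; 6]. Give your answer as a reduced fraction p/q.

Build up convergents one term at a time:
a_0 = -4: -4/1
a_1 = 6: -23/6

-23/6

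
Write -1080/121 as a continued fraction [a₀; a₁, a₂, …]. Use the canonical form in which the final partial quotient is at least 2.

Run the Euclidean algorithm, recording each quotient:
-1080 ÷ 121 → quotient -9, remainder 9
121 ÷ 9 → quotient 13, remainder 4
9 ÷ 4 → quotient 2, remainder 1
4 ÷ 1 → quotient 4, remainder 0

[-9; 13, 2, 4]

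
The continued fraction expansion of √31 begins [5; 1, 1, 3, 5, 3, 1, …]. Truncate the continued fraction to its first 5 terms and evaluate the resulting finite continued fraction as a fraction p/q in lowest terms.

a_0 = 5: 5/1
a_1 = 1: 6/1
a_2 = 1: 11/2
a_3 = 3: 39/7
a_4 = 5: 206/37

206/37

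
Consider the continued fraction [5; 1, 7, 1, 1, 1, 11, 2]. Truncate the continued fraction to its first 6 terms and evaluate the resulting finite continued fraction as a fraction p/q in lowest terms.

153/26

Build up convergents one term at a time:
a_0 = 5: 5/1
a_1 = 1: 6/1
a_2 = 7: 47/8
a_3 = 1: 53/9
a_4 = 1: 100/17
a_5 = 1: 153/26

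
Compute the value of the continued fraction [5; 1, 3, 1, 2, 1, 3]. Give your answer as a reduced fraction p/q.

Start with 3.
1 + 1/(3/1) = 1 + 1/3 = 4/3
2 + 1/(4/3) = 2 + 3/4 = 11/4
1 + 1/(11/4) = 1 + 4/11 = 15/11
3 + 1/(15/11) = 3 + 11/15 = 56/15
1 + 1/(56/15) = 1 + 15/56 = 71/56
5 + 1/(71/56) = 5 + 56/71 = 411/71

411/71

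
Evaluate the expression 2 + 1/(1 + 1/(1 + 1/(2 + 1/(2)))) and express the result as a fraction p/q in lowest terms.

Start with 2.
2 + 1/(2/1) = 2 + 1/2 = 5/2
1 + 1/(5/2) = 1 + 2/5 = 7/5
1 + 1/(7/5) = 1 + 5/7 = 12/7
2 + 1/(12/7) = 2 + 7/12 = 31/12

31/12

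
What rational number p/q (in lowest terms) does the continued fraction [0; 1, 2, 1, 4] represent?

14/19

Start with 4.
1 + 1/(4/1) = 1 + 1/4 = 5/4
2 + 1/(5/4) = 2 + 4/5 = 14/5
1 + 1/(14/5) = 1 + 5/14 = 19/14
0 + 1/(19/14) = 0 + 14/19 = 14/19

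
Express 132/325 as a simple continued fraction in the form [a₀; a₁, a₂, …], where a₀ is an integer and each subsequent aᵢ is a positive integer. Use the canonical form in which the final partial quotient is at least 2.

132 = 0·325 + 132, so a_0 = 0
325 = 2·132 + 61, so a_1 = 2
132 = 2·61 + 10, so a_2 = 2
61 = 6·10 + 1, so a_3 = 6
10 = 10·1 + 0, so a_4 = 10

[0; 2, 2, 6, 10]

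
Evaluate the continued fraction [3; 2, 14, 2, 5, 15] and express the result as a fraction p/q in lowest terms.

17399/4995

Collapse the nested fraction from the inside out:
Start with 15.
5 + 1/(15/1) = 5 + 1/15 = 76/15
2 + 1/(76/15) = 2 + 15/76 = 167/76
14 + 1/(167/76) = 14 + 76/167 = 2414/167
2 + 1/(2414/167) = 2 + 167/2414 = 4995/2414
3 + 1/(4995/2414) = 3 + 2414/4995 = 17399/4995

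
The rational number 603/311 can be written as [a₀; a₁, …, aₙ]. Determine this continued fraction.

603 = 1·311 + 292, so a_0 = 1
311 = 1·292 + 19, so a_1 = 1
292 = 15·19 + 7, so a_2 = 15
19 = 2·7 + 5, so a_3 = 2
7 = 1·5 + 2, so a_4 = 1
5 = 2·2 + 1, so a_5 = 2
2 = 2·1 + 0, so a_6 = 2

[1; 1, 15, 2, 1, 2, 2]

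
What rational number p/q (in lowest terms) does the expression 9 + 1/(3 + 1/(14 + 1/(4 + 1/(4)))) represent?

Collapse the nested fraction from the inside out:
Start with 4.
4 + 1/(4/1) = 4 + 1/4 = 17/4
14 + 1/(17/4) = 14 + 4/17 = 242/17
3 + 1/(242/17) = 3 + 17/242 = 743/242
9 + 1/(743/242) = 9 + 242/743 = 6929/743

6929/743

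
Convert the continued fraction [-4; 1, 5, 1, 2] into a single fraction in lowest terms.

a_0 = -4: -4/1
a_1 = 1: -3/1
a_2 = 5: -19/6
a_3 = 1: -22/7
a_4 = 2: -63/20

-63/20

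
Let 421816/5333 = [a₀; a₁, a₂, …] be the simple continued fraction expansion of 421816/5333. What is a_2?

421816 ÷ 5333 → quotient 79, remainder 509
5333 ÷ 509 → quotient 10, remainder 243
509 ÷ 243 → quotient 2, remainder 23

2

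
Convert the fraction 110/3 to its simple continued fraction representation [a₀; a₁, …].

110 = 36·3 + 2, so a_0 = 36
3 = 1·2 + 1, so a_1 = 1
2 = 2·1 + 0, so a_2 = 2

[36; 1, 2]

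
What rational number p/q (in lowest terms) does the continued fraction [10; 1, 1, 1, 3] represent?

Use the convergent recurrence hₖ = aₖ·hₖ₋₁ + hₖ₋₂ (and likewise for the denominators kₖ):
a_0 = 10: 10/1
a_1 = 1: 11/1
a_2 = 1: 21/2
a_3 = 1: 32/3
a_4 = 3: 117/11

117/11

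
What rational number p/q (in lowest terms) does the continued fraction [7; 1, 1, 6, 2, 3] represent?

731/97

Compute successive convergents:
a_0 = 7: 7/1
a_1 = 1: 8/1
a_2 = 1: 15/2
a_3 = 6: 98/13
a_4 = 2: 211/28
a_5 = 3: 731/97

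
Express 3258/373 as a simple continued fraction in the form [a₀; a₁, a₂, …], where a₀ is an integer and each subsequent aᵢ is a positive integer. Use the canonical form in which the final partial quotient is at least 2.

[8; 1, 2, 1, 3, 3, 3, 2]

3258 ÷ 373 → quotient 8, remainder 274
373 ÷ 274 → quotient 1, remainder 99
274 ÷ 99 → quotient 2, remainder 76
99 ÷ 76 → quotient 1, remainder 23
76 ÷ 23 → quotient 3, remainder 7
23 ÷ 7 → quotient 3, remainder 2
7 ÷ 2 → quotient 3, remainder 1
2 ÷ 1 → quotient 2, remainder 0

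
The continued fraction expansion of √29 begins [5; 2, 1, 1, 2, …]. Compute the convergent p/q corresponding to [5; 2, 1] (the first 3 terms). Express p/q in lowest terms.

16/3

Start with 1.
2 + 1/(1/1) = 2 + 1/1 = 3/1
5 + 1/(3/1) = 5 + 1/3 = 16/3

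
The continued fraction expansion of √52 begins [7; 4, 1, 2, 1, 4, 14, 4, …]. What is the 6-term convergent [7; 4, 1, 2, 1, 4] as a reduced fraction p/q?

649/90

Collapse the nested fraction from the inside out:
Start with 4.
1 + 1/(4/1) = 1 + 1/4 = 5/4
2 + 1/(5/4) = 2 + 4/5 = 14/5
1 + 1/(14/5) = 1 + 5/14 = 19/14
4 + 1/(19/14) = 4 + 14/19 = 90/19
7 + 1/(90/19) = 7 + 19/90 = 649/90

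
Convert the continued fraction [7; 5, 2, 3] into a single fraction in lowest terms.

Work from the innermost term outward:
Start with 3.
2 + 1/(3/1) = 2 + 1/3 = 7/3
5 + 1/(7/3) = 5 + 3/7 = 38/7
7 + 1/(38/7) = 7 + 7/38 = 273/38

273/38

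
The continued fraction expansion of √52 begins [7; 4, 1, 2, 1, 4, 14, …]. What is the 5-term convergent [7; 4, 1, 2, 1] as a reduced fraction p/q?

137/19

a_0 = 7: 7/1
a_1 = 4: 29/4
a_2 = 1: 36/5
a_3 = 2: 101/14
a_4 = 1: 137/19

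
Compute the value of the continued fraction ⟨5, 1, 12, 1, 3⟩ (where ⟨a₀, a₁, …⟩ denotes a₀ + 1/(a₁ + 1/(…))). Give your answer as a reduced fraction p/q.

Work from the innermost term outward:
Start with 3.
1 + 1/(3/1) = 1 + 1/3 = 4/3
12 + 1/(4/3) = 12 + 3/4 = 51/4
1 + 1/(51/4) = 1 + 4/51 = 55/51
5 + 1/(55/51) = 5 + 51/55 = 326/55

326/55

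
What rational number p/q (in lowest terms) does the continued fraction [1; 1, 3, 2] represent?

Compute successive convergents:
a_0 = 1: 1/1
a_1 = 1: 2/1
a_2 = 3: 7/4
a_3 = 2: 16/9

16/9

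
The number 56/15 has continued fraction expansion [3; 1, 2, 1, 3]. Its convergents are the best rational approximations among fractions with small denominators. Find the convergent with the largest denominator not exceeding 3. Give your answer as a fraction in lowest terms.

11/3

a_0 = 3: 3/1  (≤ bound)
a_1 = 1: 4/1  (≤ bound)
a_2 = 2: 11/3  (≤ bound)
a_3 = 1: 15/4  (> 3, stop)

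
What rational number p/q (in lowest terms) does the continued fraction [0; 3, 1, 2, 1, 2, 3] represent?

37/138

Start with 3.
2 + 1/(3/1) = 2 + 1/3 = 7/3
1 + 1/(7/3) = 1 + 3/7 = 10/7
2 + 1/(10/7) = 2 + 7/10 = 27/10
1 + 1/(27/10) = 1 + 10/27 = 37/27
3 + 1/(37/27) = 3 + 27/37 = 138/37
0 + 1/(138/37) = 0 + 37/138 = 37/138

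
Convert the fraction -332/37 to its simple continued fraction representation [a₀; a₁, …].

[-9; 37]

⌊-332/37⌋ = -9, remainder 1
⌊37/1⌋ = 37, remainder 0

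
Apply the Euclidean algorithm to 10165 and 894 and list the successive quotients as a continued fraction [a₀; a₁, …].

[11; 2, 1, 2, 2, 1, 10, 3]

10165 = 11·894 + 331, so a_0 = 11
894 = 2·331 + 232, so a_1 = 2
331 = 1·232 + 99, so a_2 = 1
232 = 2·99 + 34, so a_3 = 2
99 = 2·34 + 31, so a_4 = 2
34 = 1·31 + 3, so a_5 = 1
31 = 10·3 + 1, so a_6 = 10
3 = 3·1 + 0, so a_7 = 3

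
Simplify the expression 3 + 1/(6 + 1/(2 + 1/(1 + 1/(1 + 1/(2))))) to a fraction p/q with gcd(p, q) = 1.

a_0 = 3: 3/1
a_1 = 6: 19/6
a_2 = 2: 41/13
a_3 = 1: 60/19
a_4 = 1: 101/32
a_5 = 2: 262/83

262/83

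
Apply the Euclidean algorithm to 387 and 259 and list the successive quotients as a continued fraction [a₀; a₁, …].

[1; 2, 42, 1, 2]

387 = 1·259 + 128, so a_0 = 1
259 = 2·128 + 3, so a_1 = 2
128 = 42·3 + 2, so a_2 = 42
3 = 1·2 + 1, so a_3 = 1
2 = 2·1 + 0, so a_4 = 2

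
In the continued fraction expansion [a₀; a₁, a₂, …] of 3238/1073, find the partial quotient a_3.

3238 ÷ 1073 → quotient 3, remainder 19
1073 ÷ 19 → quotient 56, remainder 9
19 ÷ 9 → quotient 2, remainder 1
9 ÷ 1 → quotient 9, remainder 0

9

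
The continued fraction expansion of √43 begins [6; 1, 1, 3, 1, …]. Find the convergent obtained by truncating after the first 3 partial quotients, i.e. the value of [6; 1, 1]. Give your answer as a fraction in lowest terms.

Starting at the tail and folding back:
Start with 1.
1 + 1/(1/1) = 1 + 1/1 = 2/1
6 + 1/(2/1) = 6 + 1/2 = 13/2

13/2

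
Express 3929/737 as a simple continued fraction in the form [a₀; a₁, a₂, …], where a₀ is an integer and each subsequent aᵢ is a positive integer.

[5; 3, 48, 1, 4]

3929 = 5·737 + 244, so a_0 = 5
737 = 3·244 + 5, so a_1 = 3
244 = 48·5 + 4, so a_2 = 48
5 = 1·4 + 1, so a_3 = 1
4 = 4·1 + 0, so a_4 = 4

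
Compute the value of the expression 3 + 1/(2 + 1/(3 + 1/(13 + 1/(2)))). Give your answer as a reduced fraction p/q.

662/193

a_0 = 3: 3/1
a_1 = 2: 7/2
a_2 = 3: 24/7
a_3 = 13: 319/93
a_4 = 2: 662/193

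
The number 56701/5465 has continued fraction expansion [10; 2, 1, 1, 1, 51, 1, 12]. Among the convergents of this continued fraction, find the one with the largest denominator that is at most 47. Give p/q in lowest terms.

83/8

List convergents until the denominator exceeds the bound:
a_0 = 10: 10/1  (≤ bound)
a_1 = 2: 21/2  (≤ bound)
a_2 = 1: 31/3  (≤ bound)
a_3 = 1: 52/5  (≤ bound)
a_4 = 1: 83/8  (≤ bound)
a_5 = 51: 4285/413  (> 47, stop)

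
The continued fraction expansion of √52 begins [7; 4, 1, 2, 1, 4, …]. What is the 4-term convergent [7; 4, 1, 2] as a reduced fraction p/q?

101/14

Work from the innermost term outward:
Start with 2.
1 + 1/(2/1) = 1 + 1/2 = 3/2
4 + 1/(3/2) = 4 + 2/3 = 14/3
7 + 1/(14/3) = 7 + 3/14 = 101/14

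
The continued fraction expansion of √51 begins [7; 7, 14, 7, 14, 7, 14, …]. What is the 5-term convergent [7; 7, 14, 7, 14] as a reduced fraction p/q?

70693/9899

Start with 14.
7 + 1/(14/1) = 7 + 1/14 = 99/14
14 + 1/(99/14) = 14 + 14/99 = 1400/99
7 + 1/(1400/99) = 7 + 99/1400 = 9899/1400
7 + 1/(9899/1400) = 7 + 1400/9899 = 70693/9899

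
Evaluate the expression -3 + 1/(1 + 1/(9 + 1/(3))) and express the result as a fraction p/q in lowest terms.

Start with 3.
9 + 1/(3/1) = 9 + 1/3 = 28/3
1 + 1/(28/3) = 1 + 3/28 = 31/28
-3 + 1/(31/28) = -3 + 28/31 = -65/31

-65/31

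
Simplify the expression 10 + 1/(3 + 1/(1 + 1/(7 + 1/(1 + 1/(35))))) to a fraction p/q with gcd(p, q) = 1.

12883/1256

a_0 = 10: 10/1
a_1 = 3: 31/3
a_2 = 1: 41/4
a_3 = 7: 318/31
a_4 = 1: 359/35
a_5 = 35: 12883/1256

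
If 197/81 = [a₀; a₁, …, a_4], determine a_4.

2

Run the Euclidean algorithm, recording each quotient:
197 ÷ 81 → quotient 2, remainder 35
81 ÷ 35 → quotient 2, remainder 11
35 ÷ 11 → quotient 3, remainder 2
11 ÷ 2 → quotient 5, remainder 1
2 ÷ 1 → quotient 2, remainder 0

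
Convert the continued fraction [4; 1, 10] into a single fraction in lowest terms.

Build up convergents one term at a time:
a_0 = 4: 4/1
a_1 = 1: 5/1
a_2 = 10: 54/11

54/11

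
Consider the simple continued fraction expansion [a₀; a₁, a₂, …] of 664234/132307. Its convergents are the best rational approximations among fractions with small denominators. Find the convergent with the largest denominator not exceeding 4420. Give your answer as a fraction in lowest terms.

11813/2353

a_0 = 5: 5/1  (≤ bound)
a_1 = 49: 246/49  (≤ bound)
a_2 = 48: 11813/2353  (≤ bound)
a_3 = 5: 59311/11814  (> 4420, stop)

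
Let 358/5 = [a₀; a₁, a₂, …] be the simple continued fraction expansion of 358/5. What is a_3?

Repeatedly divide and take the remainder:
358 ÷ 5 → quotient 71, remainder 3
5 ÷ 3 → quotient 1, remainder 2
3 ÷ 2 → quotient 1, remainder 1
2 ÷ 1 → quotient 2, remainder 0

2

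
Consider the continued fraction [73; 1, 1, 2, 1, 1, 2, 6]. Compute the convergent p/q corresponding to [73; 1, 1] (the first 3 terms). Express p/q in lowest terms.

147/2

Use the convergent recurrence hₖ = aₖ·hₖ₋₁ + hₖ₋₂ (and likewise for the denominators kₖ):
a_0 = 73: 73/1
a_1 = 1: 74/1
a_2 = 1: 147/2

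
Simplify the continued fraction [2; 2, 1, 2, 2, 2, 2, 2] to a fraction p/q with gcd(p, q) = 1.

Starting at the tail and folding back:
Start with 2.
2 + 1/(2/1) = 2 + 1/2 = 5/2
2 + 1/(5/2) = 2 + 2/5 = 12/5
2 + 1/(12/5) = 2 + 5/12 = 29/12
2 + 1/(29/12) = 2 + 12/29 = 70/29
1 + 1/(70/29) = 1 + 29/70 = 99/70
2 + 1/(99/70) = 2 + 70/99 = 268/99
2 + 1/(268/99) = 2 + 99/268 = 635/268

635/268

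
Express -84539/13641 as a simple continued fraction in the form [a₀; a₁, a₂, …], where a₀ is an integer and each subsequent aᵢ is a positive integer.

[-7; 1, 4, 15, 3, 3, 8, 2]

⌊-84539/13641⌋ = -7, remainder 10948
⌊13641/10948⌋ = 1, remainder 2693
⌊10948/2693⌋ = 4, remainder 176
⌊2693/176⌋ = 15, remainder 53
⌊176/53⌋ = 3, remainder 17
⌊53/17⌋ = 3, remainder 2
⌊17/2⌋ = 8, remainder 1
⌊2/1⌋ = 2, remainder 0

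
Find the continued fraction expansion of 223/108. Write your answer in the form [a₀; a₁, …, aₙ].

[2; 15, 2, 3]

223 ÷ 108 → quotient 2, remainder 7
108 ÷ 7 → quotient 15, remainder 3
7 ÷ 3 → quotient 2, remainder 1
3 ÷ 1 → quotient 3, remainder 0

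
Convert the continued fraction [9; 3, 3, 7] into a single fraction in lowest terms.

Work from the innermost term outward:
Start with 7.
3 + 1/(7/1) = 3 + 1/7 = 22/7
3 + 1/(22/7) = 3 + 7/22 = 73/22
9 + 1/(73/22) = 9 + 22/73 = 679/73

679/73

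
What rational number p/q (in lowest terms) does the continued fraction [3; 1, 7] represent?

31/8

a_0 = 3: 3/1
a_1 = 1: 4/1
a_2 = 7: 31/8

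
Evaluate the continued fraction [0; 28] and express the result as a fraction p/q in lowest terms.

1/28

Collapse the nested fraction from the inside out:
Start with 28.
0 + 1/(28/1) = 0 + 1/28 = 1/28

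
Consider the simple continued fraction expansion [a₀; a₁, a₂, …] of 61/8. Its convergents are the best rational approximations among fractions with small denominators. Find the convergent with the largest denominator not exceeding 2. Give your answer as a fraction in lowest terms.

15/2

a_0 = 7: 7/1  (≤ bound)
a_1 = 1: 8/1  (≤ bound)
a_2 = 1: 15/2  (≤ bound)
a_3 = 1: 23/3  (> 2, stop)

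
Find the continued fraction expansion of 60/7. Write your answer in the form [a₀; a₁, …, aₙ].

60 ÷ 7 → quotient 8, remainder 4
7 ÷ 4 → quotient 1, remainder 3
4 ÷ 3 → quotient 1, remainder 1
3 ÷ 1 → quotient 3, remainder 0

[8; 1, 1, 3]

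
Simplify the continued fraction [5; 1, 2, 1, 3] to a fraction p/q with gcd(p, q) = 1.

86/15

a_0 = 5: 5/1
a_1 = 1: 6/1
a_2 = 2: 17/3
a_3 = 1: 23/4
a_4 = 3: 86/15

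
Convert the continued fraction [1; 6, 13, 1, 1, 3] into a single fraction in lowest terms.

672/577

Start with 3.
1 + 1/(3/1) = 1 + 1/3 = 4/3
1 + 1/(4/3) = 1 + 3/4 = 7/4
13 + 1/(7/4) = 13 + 4/7 = 95/7
6 + 1/(95/7) = 6 + 7/95 = 577/95
1 + 1/(577/95) = 1 + 95/577 = 672/577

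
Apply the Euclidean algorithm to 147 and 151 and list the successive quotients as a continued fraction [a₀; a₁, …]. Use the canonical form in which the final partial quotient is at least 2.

147 ÷ 151 → quotient 0, remainder 147
151 ÷ 147 → quotient 1, remainder 4
147 ÷ 4 → quotient 36, remainder 3
4 ÷ 3 → quotient 1, remainder 1
3 ÷ 1 → quotient 3, remainder 0

[0; 1, 36, 1, 3]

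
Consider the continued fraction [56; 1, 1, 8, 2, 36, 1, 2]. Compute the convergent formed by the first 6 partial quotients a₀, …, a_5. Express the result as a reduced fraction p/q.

74221/1313

Start with 36.
2 + 1/(36/1) = 2 + 1/36 = 73/36
8 + 1/(73/36) = 8 + 36/73 = 620/73
1 + 1/(620/73) = 1 + 73/620 = 693/620
1 + 1/(693/620) = 1 + 620/693 = 1313/693
56 + 1/(1313/693) = 56 + 693/1313 = 74221/1313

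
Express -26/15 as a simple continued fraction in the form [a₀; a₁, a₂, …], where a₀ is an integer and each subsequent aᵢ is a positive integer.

Apply division with remainder until the remainder is 0:
-26 ÷ 15 → quotient -2, remainder 4
15 ÷ 4 → quotient 3, remainder 3
4 ÷ 3 → quotient 1, remainder 1
3 ÷ 1 → quotient 3, remainder 0

[-2; 3, 1, 3]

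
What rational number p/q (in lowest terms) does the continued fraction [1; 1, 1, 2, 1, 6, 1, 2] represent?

Collapse the nested fraction from the inside out:
Start with 2.
1 + 1/(2/1) = 1 + 1/2 = 3/2
6 + 1/(3/2) = 6 + 2/3 = 20/3
1 + 1/(20/3) = 1 + 3/20 = 23/20
2 + 1/(23/20) = 2 + 20/23 = 66/23
1 + 1/(66/23) = 1 + 23/66 = 89/66
1 + 1/(89/66) = 1 + 66/89 = 155/89
1 + 1/(155/89) = 1 + 89/155 = 244/155

244/155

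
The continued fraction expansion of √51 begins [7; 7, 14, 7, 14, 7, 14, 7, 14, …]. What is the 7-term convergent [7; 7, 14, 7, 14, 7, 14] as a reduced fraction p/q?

7068593/989801

a_0 = 7: 7/1
a_1 = 7: 50/7
a_2 = 14: 707/99
a_3 = 7: 4999/700
a_4 = 14: 70693/9899
a_5 = 7: 499850/69993
a_6 = 14: 7068593/989801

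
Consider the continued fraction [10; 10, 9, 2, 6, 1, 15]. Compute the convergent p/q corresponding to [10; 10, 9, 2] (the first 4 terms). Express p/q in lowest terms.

1939/192

Start with 2.
9 + 1/(2/1) = 9 + 1/2 = 19/2
10 + 1/(19/2) = 10 + 2/19 = 192/19
10 + 1/(192/19) = 10 + 19/192 = 1939/192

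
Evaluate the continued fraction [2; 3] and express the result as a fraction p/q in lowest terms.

7/3

Start with 3.
2 + 1/(3/1) = 2 + 1/3 = 7/3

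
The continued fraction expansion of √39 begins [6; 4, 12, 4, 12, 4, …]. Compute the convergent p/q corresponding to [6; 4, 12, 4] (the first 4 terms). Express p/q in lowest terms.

1249/200

Starting at the tail and folding back:
Start with 4.
12 + 1/(4/1) = 12 + 1/4 = 49/4
4 + 1/(49/4) = 4 + 4/49 = 200/49
6 + 1/(200/49) = 6 + 49/200 = 1249/200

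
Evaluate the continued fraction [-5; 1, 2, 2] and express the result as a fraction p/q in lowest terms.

Build up convergents one term at a time:
a_0 = -5: -5/1
a_1 = 1: -4/1
a_2 = 2: -13/3
a_3 = 2: -30/7

-30/7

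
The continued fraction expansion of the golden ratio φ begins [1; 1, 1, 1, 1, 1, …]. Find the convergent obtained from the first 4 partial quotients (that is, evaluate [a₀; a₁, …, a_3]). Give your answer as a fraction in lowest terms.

Collapse the nested fraction from the inside out:
Start with 1.
1 + 1/(1/1) = 1 + 1/1 = 2/1
1 + 1/(2/1) = 1 + 1/2 = 3/2
1 + 1/(3/2) = 1 + 2/3 = 5/3

5/3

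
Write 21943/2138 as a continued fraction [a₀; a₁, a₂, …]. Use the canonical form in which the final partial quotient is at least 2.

⌊21943/2138⌋ = 10, remainder 563
⌊2138/563⌋ = 3, remainder 449
⌊563/449⌋ = 1, remainder 114
⌊449/114⌋ = 3, remainder 107
⌊114/107⌋ = 1, remainder 7
⌊107/7⌋ = 15, remainder 2
⌊7/2⌋ = 3, remainder 1
⌊2/1⌋ = 2, remainder 0

[10; 3, 1, 3, 1, 15, 3, 2]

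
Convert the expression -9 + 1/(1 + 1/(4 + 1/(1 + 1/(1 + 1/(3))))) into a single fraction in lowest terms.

Start with 3.
1 + 1/(3/1) = 1 + 1/3 = 4/3
1 + 1/(4/3) = 1 + 3/4 = 7/4
4 + 1/(7/4) = 4 + 4/7 = 32/7
1 + 1/(32/7) = 1 + 7/32 = 39/32
-9 + 1/(39/32) = -9 + 32/39 = -319/39

-319/39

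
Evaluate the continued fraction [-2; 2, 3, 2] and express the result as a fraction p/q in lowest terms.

-25/16

a_0 = -2: -2/1
a_1 = 2: -3/2
a_2 = 3: -11/7
a_3 = 2: -25/16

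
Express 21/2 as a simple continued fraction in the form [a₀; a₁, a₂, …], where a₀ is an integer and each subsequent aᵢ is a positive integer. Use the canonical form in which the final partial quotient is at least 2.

[10; 2]

Run the Euclidean algorithm, recording each quotient:
21 = 10·2 + 1, so a_0 = 10
2 = 2·1 + 0, so a_1 = 2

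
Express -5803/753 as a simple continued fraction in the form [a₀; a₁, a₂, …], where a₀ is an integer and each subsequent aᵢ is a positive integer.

[-8; 3, 2, 2, 5, 8]

-5803 = -8·753 + 221, so a_0 = -8
753 = 3·221 + 90, so a_1 = 3
221 = 2·90 + 41, so a_2 = 2
90 = 2·41 + 8, so a_3 = 2
41 = 5·8 + 1, so a_4 = 5
8 = 8·1 + 0, so a_5 = 8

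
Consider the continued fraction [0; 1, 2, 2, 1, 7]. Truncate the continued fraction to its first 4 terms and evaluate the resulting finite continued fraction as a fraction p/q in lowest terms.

5/7

Start with 2.
2 + 1/(2/1) = 2 + 1/2 = 5/2
1 + 1/(5/2) = 1 + 2/5 = 7/5
0 + 1/(7/5) = 0 + 5/7 = 5/7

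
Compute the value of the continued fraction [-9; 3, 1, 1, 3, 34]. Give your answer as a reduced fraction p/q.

Build up convergents one term at a time:
a_0 = -9: -9/1
a_1 = 3: -26/3
a_2 = 1: -35/4
a_3 = 1: -61/7
a_4 = 3: -218/25
a_5 = 34: -7473/857

-7473/857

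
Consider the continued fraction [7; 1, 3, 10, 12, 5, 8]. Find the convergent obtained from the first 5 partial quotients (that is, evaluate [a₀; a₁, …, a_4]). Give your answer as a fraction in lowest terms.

3847/496

Start with 12.
10 + 1/(12/1) = 10 + 1/12 = 121/12
3 + 1/(121/12) = 3 + 12/121 = 375/121
1 + 1/(375/121) = 1 + 121/375 = 496/375
7 + 1/(496/375) = 7 + 375/496 = 3847/496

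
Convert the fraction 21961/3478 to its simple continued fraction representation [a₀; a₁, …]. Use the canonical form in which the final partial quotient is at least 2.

21961 = 6·3478 + 1093, so a_0 = 6
3478 = 3·1093 + 199, so a_1 = 3
1093 = 5·199 + 98, so a_2 = 5
199 = 2·98 + 3, so a_3 = 2
98 = 32·3 + 2, so a_4 = 32
3 = 1·2 + 1, so a_5 = 1
2 = 2·1 + 0, so a_6 = 2

[6; 3, 5, 2, 32, 1, 2]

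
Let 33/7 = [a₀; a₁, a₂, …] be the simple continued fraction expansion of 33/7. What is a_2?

2

⌊33/7⌋ = 4, remainder 5
⌊7/5⌋ = 1, remainder 2
⌊5/2⌋ = 2, remainder 1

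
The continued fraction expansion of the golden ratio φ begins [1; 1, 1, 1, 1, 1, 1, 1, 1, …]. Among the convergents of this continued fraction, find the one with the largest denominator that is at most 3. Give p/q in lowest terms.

5/3

a_0 = 1: 1/1  (≤ bound)
a_1 = 1: 2/1  (≤ bound)
a_2 = 1: 3/2  (≤ bound)
a_3 = 1: 5/3  (≤ bound)
a_4 = 1: 8/5  (> 3, stop)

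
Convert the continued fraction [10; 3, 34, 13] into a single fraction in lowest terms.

13863/1342

Start with 13.
34 + 1/(13/1) = 34 + 1/13 = 443/13
3 + 1/(443/13) = 3 + 13/443 = 1342/443
10 + 1/(1342/443) = 10 + 443/1342 = 13863/1342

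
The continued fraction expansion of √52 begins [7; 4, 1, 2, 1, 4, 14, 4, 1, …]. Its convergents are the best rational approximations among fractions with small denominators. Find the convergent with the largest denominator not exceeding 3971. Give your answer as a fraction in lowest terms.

List convergents until the denominator exceeds the bound:
a_0 = 7: 7/1  (≤ bound)
a_1 = 4: 29/4  (≤ bound)
a_2 = 1: 36/5  (≤ bound)
a_3 = 2: 101/14  (≤ bound)
a_4 = 1: 137/19  (≤ bound)
a_5 = 4: 649/90  (≤ bound)
a_6 = 14: 9223/1279  (≤ bound)
a_7 = 4: 37541/5206  (> 3971, stop)

9223/1279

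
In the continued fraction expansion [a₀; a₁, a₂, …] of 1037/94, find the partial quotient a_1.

Repeatedly divide and take the remainder:
1037 = 11·94 + 3, so a_0 = 11
94 = 31·3 + 1, so a_1 = 31

31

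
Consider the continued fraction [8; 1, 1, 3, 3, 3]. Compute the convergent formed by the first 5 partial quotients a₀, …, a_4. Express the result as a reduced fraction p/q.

197/23

Start with 3.
3 + 1/(3/1) = 3 + 1/3 = 10/3
1 + 1/(10/3) = 1 + 3/10 = 13/10
1 + 1/(13/10) = 1 + 10/13 = 23/13
8 + 1/(23/13) = 8 + 13/23 = 197/23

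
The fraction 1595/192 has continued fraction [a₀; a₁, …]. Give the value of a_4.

Repeatedly divide and take the remainder:
1595 = 8·192 + 59, so a_0 = 8
192 = 3·59 + 15, so a_1 = 3
59 = 3·15 + 14, so a_2 = 3
15 = 1·14 + 1, so a_3 = 1
14 = 14·1 + 0, so a_4 = 14

14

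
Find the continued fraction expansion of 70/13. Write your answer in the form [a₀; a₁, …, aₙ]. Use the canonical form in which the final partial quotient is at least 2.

Repeatedly divide and take the remainder:
⌊70/13⌋ = 5, remainder 5
⌊13/5⌋ = 2, remainder 3
⌊5/3⌋ = 1, remainder 2
⌊3/2⌋ = 1, remainder 1
⌊2/1⌋ = 2, remainder 0

[5; 2, 1, 1, 2]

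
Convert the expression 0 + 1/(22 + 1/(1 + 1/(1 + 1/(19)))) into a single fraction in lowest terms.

39/878

Start with 19.
1 + 1/(19/1) = 1 + 1/19 = 20/19
1 + 1/(20/19) = 1 + 19/20 = 39/20
22 + 1/(39/20) = 22 + 20/39 = 878/39
0 + 1/(878/39) = 0 + 39/878 = 39/878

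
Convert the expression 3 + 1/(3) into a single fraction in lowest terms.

10/3

a_0 = 3: 3/1
a_1 = 3: 10/3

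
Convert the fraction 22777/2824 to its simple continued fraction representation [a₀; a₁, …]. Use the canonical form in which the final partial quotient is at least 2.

[8; 15, 3, 1, 3, 2, 5]

⌊22777/2824⌋ = 8, remainder 185
⌊2824/185⌋ = 15, remainder 49
⌊185/49⌋ = 3, remainder 38
⌊49/38⌋ = 1, remainder 11
⌊38/11⌋ = 3, remainder 5
⌊11/5⌋ = 2, remainder 1
⌊5/1⌋ = 5, remainder 0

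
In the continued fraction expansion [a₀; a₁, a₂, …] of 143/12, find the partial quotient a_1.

1

Run the Euclidean algorithm, recording each quotient:
143 ÷ 12 → quotient 11, remainder 11
12 ÷ 11 → quotient 1, remainder 1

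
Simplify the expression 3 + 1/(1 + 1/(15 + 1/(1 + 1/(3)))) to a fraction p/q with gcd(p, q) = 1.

264/67

a_0 = 3: 3/1
a_1 = 1: 4/1
a_2 = 15: 63/16
a_3 = 1: 67/17
a_4 = 3: 264/67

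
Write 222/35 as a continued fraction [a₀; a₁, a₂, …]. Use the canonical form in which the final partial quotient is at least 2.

⌊222/35⌋ = 6, remainder 12
⌊35/12⌋ = 2, remainder 11
⌊12/11⌋ = 1, remainder 1
⌊11/1⌋ = 11, remainder 0

[6; 2, 1, 11]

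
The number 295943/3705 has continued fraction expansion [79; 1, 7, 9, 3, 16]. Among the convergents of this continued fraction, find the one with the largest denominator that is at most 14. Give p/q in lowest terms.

a_0 = 79: 79/1  (≤ bound)
a_1 = 1: 80/1  (≤ bound)
a_2 = 7: 639/8  (≤ bound)
a_3 = 9: 5831/73  (> 14, stop)

639/8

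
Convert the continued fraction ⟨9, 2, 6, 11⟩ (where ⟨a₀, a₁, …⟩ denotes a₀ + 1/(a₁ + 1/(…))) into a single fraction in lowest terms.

a_0 = 9: 9/1
a_1 = 2: 19/2
a_2 = 6: 123/13
a_3 = 11: 1372/145

1372/145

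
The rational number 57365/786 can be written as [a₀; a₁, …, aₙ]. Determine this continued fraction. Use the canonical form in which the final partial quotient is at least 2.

57365 ÷ 786 → quotient 72, remainder 773
786 ÷ 773 → quotient 1, remainder 13
773 ÷ 13 → quotient 59, remainder 6
13 ÷ 6 → quotient 2, remainder 1
6 ÷ 1 → quotient 6, remainder 0

[72; 1, 59, 2, 6]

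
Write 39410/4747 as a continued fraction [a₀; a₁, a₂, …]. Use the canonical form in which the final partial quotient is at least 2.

Repeatedly divide and take the remainder:
39410 = 8·4747 + 1434, so a_0 = 8
4747 = 3·1434 + 445, so a_1 = 3
1434 = 3·445 + 99, so a_2 = 3
445 = 4·99 + 49, so a_3 = 4
99 = 2·49 + 1, so a_4 = 2
49 = 49·1 + 0, so a_5 = 49

[8; 3, 3, 4, 2, 49]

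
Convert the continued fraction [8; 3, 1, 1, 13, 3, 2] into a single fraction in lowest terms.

5625/679

Start with 2.
3 + 1/(2/1) = 3 + 1/2 = 7/2
13 + 1/(7/2) = 13 + 2/7 = 93/7
1 + 1/(93/7) = 1 + 7/93 = 100/93
1 + 1/(100/93) = 1 + 93/100 = 193/100
3 + 1/(193/100) = 3 + 100/193 = 679/193
8 + 1/(679/193) = 8 + 193/679 = 5625/679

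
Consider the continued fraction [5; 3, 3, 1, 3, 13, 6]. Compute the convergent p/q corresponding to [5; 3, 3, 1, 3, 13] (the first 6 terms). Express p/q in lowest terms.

Compute successive convergents:
a_0 = 5: 5/1
a_1 = 3: 16/3
a_2 = 3: 53/10
a_3 = 1: 69/13
a_4 = 3: 260/49
a_5 = 13: 3449/650

3449/650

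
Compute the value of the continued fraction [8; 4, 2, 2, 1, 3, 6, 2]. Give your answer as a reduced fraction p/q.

Start with 2.
6 + 1/(2/1) = 6 + 1/2 = 13/2
3 + 1/(13/2) = 3 + 2/13 = 41/13
1 + 1/(41/13) = 1 + 13/41 = 54/41
2 + 1/(54/41) = 2 + 41/54 = 149/54
2 + 1/(149/54) = 2 + 54/149 = 352/149
4 + 1/(352/149) = 4 + 149/352 = 1557/352
8 + 1/(1557/352) = 8 + 352/1557 = 12808/1557

12808/1557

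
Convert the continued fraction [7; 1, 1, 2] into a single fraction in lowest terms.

a_0 = 7: 7/1
a_1 = 1: 8/1
a_2 = 1: 15/2
a_3 = 2: 38/5

38/5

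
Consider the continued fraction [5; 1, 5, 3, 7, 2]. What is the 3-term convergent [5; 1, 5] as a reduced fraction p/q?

35/6

a_0 = 5: 5/1
a_1 = 1: 6/1
a_2 = 5: 35/6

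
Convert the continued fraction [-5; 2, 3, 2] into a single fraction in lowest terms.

-73/16

Start with 2.
3 + 1/(2/1) = 3 + 1/2 = 7/2
2 + 1/(7/2) = 2 + 2/7 = 16/7
-5 + 1/(16/7) = -5 + 7/16 = -73/16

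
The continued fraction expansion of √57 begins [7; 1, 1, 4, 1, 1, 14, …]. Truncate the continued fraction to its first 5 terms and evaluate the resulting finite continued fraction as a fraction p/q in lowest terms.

Start with 1.
4 + 1/(1/1) = 4 + 1/1 = 5/1
1 + 1/(5/1) = 1 + 1/5 = 6/5
1 + 1/(6/5) = 1 + 5/6 = 11/6
7 + 1/(11/6) = 7 + 6/11 = 83/11

83/11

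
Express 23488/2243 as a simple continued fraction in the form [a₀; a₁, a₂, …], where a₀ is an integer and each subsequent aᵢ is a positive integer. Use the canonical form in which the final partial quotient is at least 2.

[10; 2, 8, 3, 42]

⌊23488/2243⌋ = 10, remainder 1058
⌊2243/1058⌋ = 2, remainder 127
⌊1058/127⌋ = 8, remainder 42
⌊127/42⌋ = 3, remainder 1
⌊42/1⌋ = 42, remainder 0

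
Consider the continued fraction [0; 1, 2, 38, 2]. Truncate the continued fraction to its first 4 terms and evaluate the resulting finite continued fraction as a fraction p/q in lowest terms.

77/115

Start with 38.
2 + 1/(38/1) = 2 + 1/38 = 77/38
1 + 1/(77/38) = 1 + 38/77 = 115/77
0 + 1/(115/77) = 0 + 77/115 = 77/115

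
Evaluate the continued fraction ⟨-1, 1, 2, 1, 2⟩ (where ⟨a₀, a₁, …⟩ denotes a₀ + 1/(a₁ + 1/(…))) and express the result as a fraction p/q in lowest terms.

a_0 = -1: -1/1
a_1 = 1: 0/1
a_2 = 2: -1/3
a_3 = 1: -1/4
a_4 = 2: -3/11

-3/11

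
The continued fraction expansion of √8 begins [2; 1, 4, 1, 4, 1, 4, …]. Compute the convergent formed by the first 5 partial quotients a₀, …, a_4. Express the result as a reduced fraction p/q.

Start with 4.
1 + 1/(4/1) = 1 + 1/4 = 5/4
4 + 1/(5/4) = 4 + 4/5 = 24/5
1 + 1/(24/5) = 1 + 5/24 = 29/24
2 + 1/(29/24) = 2 + 24/29 = 82/29

82/29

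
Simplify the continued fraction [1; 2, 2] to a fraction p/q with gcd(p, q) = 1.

7/5

Start with 2.
2 + 1/(2/1) = 2 + 1/2 = 5/2
1 + 1/(5/2) = 1 + 2/5 = 7/5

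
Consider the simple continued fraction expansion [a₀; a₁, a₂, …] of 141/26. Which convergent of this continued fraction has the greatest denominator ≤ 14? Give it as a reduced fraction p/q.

a_0 = 5: 5/1  (≤ bound)
a_1 = 2: 11/2  (≤ bound)
a_2 = 2: 27/5  (≤ bound)
a_3 = 1: 38/7  (≤ bound)
a_4 = 3: 141/26  (> 14, stop)

38/7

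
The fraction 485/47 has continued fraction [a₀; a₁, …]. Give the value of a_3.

485 = 10·47 + 15, so a_0 = 10
47 = 3·15 + 2, so a_1 = 3
15 = 7·2 + 1, so a_2 = 7
2 = 2·1 + 0, so a_3 = 2

2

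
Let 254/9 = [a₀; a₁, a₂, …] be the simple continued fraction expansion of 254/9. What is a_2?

2

Run the Euclidean algorithm, recording each quotient:
254 ÷ 9 → quotient 28, remainder 2
9 ÷ 2 → quotient 4, remainder 1
2 ÷ 1 → quotient 2, remainder 0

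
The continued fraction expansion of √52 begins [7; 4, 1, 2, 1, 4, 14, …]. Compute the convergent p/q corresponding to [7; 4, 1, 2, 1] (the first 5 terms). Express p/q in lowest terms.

a_0 = 7: 7/1
a_1 = 4: 29/4
a_2 = 1: 36/5
a_3 = 2: 101/14
a_4 = 1: 137/19

137/19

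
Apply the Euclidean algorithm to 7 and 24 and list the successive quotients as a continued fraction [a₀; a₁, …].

[0; 3, 2, 3]

Repeatedly divide and take the remainder:
⌊7/24⌋ = 0, remainder 7
⌊24/7⌋ = 3, remainder 3
⌊7/3⌋ = 2, remainder 1
⌊3/1⌋ = 3, remainder 0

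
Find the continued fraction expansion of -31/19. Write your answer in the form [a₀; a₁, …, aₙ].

[-2; 2, 1, 2, 2]

-31 = -2·19 + 7, so a_0 = -2
19 = 2·7 + 5, so a_1 = 2
7 = 1·5 + 2, so a_2 = 1
5 = 2·2 + 1, so a_3 = 2
2 = 2·1 + 0, so a_4 = 2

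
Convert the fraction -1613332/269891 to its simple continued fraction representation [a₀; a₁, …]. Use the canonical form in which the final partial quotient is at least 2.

[-6; 44, 1, 7, 7, 4, 12, 2]

⌊-1613332/269891⌋ = -6, remainder 6014
⌊269891/6014⌋ = 44, remainder 5275
⌊6014/5275⌋ = 1, remainder 739
⌊5275/739⌋ = 7, remainder 102
⌊739/102⌋ = 7, remainder 25
⌊102/25⌋ = 4, remainder 2
⌊25/2⌋ = 12, remainder 1
⌊2/1⌋ = 2, remainder 0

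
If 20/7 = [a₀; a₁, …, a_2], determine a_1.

⌊20/7⌋ = 2, remainder 6
⌊7/6⌋ = 1, remainder 1

1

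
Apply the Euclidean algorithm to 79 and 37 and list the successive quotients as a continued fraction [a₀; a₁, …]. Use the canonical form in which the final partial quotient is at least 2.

Repeatedly divide and take the remainder:
79 ÷ 37 → quotient 2, remainder 5
37 ÷ 5 → quotient 7, remainder 2
5 ÷ 2 → quotient 2, remainder 1
2 ÷ 1 → quotient 2, remainder 0

[2; 7, 2, 2]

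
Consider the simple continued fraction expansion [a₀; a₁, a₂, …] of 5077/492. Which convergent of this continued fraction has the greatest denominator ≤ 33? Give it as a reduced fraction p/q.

a_0 = 10: 10/1  (≤ bound)
a_1 = 3: 31/3  (≤ bound)
a_2 = 7: 227/22  (≤ bound)
a_3 = 2: 485/47  (> 33, stop)

227/22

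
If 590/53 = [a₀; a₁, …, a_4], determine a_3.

590 ÷ 53 → quotient 11, remainder 7
53 ÷ 7 → quotient 7, remainder 4
7 ÷ 4 → quotient 1, remainder 3
4 ÷ 3 → quotient 1, remainder 1

1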